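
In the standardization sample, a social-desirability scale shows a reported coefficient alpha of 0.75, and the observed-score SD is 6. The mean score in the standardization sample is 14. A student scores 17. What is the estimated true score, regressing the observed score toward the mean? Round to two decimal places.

Estimated true score = 0.7500*17 + (1 − 0.7500)*14 ≈ 16.2500

16.25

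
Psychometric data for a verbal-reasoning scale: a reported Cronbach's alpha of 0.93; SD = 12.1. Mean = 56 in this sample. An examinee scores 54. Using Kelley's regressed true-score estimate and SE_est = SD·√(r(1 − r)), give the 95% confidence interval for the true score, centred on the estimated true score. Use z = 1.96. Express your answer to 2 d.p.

[48.09, 60.19]

T̂ = 0.93000(54) + 0.07000(56) ≈ 54.14000
SE_est = SD × √(r(1 − r)) = 12.10000 × √0.06510 ≈ 12.10000 × 0.25515 ≈ 3.08728
95% CI: 54.14000 ± 6.05107 ≈ (48.08893, 60.19107)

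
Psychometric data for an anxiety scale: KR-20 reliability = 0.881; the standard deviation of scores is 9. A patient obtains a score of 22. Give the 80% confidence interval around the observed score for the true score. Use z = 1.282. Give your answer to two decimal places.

SEM = 9.0000 * √(1 − 0.8810) = 9.0000 * √0.1190 ≃ 9.0000 * 0.3450 ≃ 3.1047
Half-width = 1.282*3.1047 ≃ 3.9802
Interval: (18.0198, 25.9802)

[18.02, 25.98]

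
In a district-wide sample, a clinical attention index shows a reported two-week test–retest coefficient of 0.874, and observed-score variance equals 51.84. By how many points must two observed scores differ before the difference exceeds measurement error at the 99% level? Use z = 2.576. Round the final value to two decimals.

9.31

SD = √51.84 ≃ 7.2000
The standard error of measurement is 7.2000×√(1 − 0.8740) ≃ 7.2000×0.3550 ≃ 2.5557.
SE_diff = √2 × SEM ≃ 3.6144
Minimum reliable difference = 2.576 × SE_diff ≃ 2.576 × 3.6144 ≃ 9.3106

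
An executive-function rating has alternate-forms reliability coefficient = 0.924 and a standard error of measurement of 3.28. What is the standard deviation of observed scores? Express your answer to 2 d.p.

11.90

SD = SEM / √(1 − r) = 3.28 / √0.076 ≃ 3.28 / 0.276 ≃ 11.898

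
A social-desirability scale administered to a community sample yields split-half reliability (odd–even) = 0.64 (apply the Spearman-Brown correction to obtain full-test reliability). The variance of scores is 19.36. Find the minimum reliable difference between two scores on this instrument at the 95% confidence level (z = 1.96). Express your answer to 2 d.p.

SD = √19.36 = 4.400
Full-length reliability (Spearman-Brown) = 2(0.64)/(1+0.64) ≈ 0.780
SEM = 4.400 · √(1 − 0.780) = 4.400 · √0.220 ≈ 4.400 · 0.469 ≈ 2.061
SE_diff = √2 · SEM ≈ 2.915
Smallest detectable difference = 1.96·2.915 ≈ 5.714

5.71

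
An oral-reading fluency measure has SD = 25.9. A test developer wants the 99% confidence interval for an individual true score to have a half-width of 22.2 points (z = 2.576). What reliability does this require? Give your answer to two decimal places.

0.89

Required SEM = 22.2 / 2.576 ≈ 8.6180
Required reliability = 1 − (SEM/SD)² = 1 − 0.1107 ≈ 0.8893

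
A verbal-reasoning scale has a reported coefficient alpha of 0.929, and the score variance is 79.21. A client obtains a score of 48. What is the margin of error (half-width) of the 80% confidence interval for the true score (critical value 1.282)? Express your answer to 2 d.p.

3.04

σ = 79.21^(1/2) = 8.90000
SEM = 8.90000 * √(1 − 0.92900) = 8.90000 * √0.07100 ≈ 8.90000 * 0.26646 ≈ 2.37148
1.282 * SEM ≈ 3.04024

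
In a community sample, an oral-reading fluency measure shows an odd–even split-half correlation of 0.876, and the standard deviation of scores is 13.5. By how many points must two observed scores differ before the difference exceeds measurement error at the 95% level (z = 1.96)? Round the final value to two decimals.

9.62

Spearman-Brown: r = 2(0.876) / (1 + 0.876) = 1.7520 / 1.8760 ≈ 0.9339
SEM = 13.5000 * √(1 − 0.9339) = 13.5000 * √0.0661 ≈ 13.5000 * 0.2571 ≈ 3.4708
Standard error of the difference = 3.4708·√2 ≈ 4.9084
Minimum reliable difference = 1.96 * SE_diff ≈ 1.96 * 4.9084 ≈ 9.6205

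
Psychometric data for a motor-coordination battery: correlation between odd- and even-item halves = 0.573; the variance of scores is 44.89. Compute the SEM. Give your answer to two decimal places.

SD = √44.89 = 6.70000
Full-length reliability (Spearman-Brown) = 2(0.573)/(1+0.573) ≈ 0.72854
SEM = 6.70000 · √(1 − 0.72854) = 6.70000 · √0.27146 ≈ 6.70000 · 0.52101 ≈ 3.49080

3.49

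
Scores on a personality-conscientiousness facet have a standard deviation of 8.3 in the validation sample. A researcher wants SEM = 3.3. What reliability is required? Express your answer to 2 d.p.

r = 1 − (3.300/8.3)² ≈ 1 − 0.158 ≈ 0.842

0.84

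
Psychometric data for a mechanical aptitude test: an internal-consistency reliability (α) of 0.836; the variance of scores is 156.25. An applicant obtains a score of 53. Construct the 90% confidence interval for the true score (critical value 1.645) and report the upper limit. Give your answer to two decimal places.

61.33

SD = √156.25 ≈ 12.5000
SEM = 12.5000 · √(1 − 0.8360) = 12.5000 · √0.1640 ≈ 12.5000 · 0.4050 ≈ 5.0621
1.645 · SEM ≈ 8.3272
Upper bound: 53 + 8.3272 = 61.3272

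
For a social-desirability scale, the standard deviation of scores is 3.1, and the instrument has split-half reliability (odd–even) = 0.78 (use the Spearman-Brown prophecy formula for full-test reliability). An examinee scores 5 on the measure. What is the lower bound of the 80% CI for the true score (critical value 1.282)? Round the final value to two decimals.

Full-length reliability (Spearman-Brown) = 2(0.78)/(1+0.78) ≈ 0.8764
SEM = 3.1000×√(1 − 0.8764) ≈ 1.0898
Half-width = 1.282×1.0898 ≈ 1.3972
Lower limit = 5 − 1.3972 ≈ 3.6028

3.60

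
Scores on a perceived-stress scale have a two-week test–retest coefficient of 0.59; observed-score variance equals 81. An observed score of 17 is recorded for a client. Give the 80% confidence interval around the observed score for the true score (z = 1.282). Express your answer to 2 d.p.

SD = √81 = 9.0000
The standard error of measurement is 9.0000*√(1 − 0.5900) ≈ 9.0000*0.6403 ≈ 5.7628.
1.282 * SEM ≈ 7.3879
80% CI: 17 ± 7.3879 = [9.6121, 24.3879]

[9.61, 24.39]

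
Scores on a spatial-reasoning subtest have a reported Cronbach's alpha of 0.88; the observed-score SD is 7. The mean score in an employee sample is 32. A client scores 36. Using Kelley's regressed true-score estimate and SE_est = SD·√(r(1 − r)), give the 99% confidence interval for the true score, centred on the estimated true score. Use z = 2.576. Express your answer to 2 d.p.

[29.66, 41.38]

Estimated true score = 0.8800*36 + (1 − 0.8800)*32 ≈ 35.5200
SE_est = SD * √(r(1 − r)) = 7.0000 * √0.1056 ≈ 7.0000 * 0.3250 ≈ 2.2747
99% CI: 35.5200 ± 5.8597 ≈ (29.6603, 41.3797)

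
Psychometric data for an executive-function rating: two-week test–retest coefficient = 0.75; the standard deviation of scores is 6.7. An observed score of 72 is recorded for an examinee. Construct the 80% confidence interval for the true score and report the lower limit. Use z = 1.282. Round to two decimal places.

67.71

SEM = 6.70000 · √(1 − 0.75000) = 6.70000 · √0.25000 ≈ 6.70000 · 0.50000 ≈ 3.35000
1.282 · SEM ≈ 4.29470
Lower bound: 72 − 4.29470 = 67.70530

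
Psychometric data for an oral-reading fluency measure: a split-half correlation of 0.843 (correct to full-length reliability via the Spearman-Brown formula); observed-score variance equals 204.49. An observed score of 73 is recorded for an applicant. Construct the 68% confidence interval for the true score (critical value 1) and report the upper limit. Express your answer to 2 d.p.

σ = 204.49^(1/2) = 14.30000
r_full = 2·0.843 / (1 + 0.843) ≈ 0.91481
SEM = 14.30000×√(1 − 0.91481) ≈ 4.17372
Margin = 1 × 4.17372 ≈ 4.17372
Upper limit = 73 + 4.17372 ≈ 77.17372

77.17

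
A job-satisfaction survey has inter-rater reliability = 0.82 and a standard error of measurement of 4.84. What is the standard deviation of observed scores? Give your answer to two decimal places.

11.41

σ = SEM·(1 − r)^(−1/2) ≈ 4.84×2.357 ≈ 11.408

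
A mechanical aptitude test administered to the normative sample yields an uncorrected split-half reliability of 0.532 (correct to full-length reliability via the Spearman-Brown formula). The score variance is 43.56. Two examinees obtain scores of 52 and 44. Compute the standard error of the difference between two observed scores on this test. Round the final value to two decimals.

5.16

SD = √43.56 ≈ 6.600
r_full = 2·0.532 / (1 + 0.532) ≈ 0.695
SEM = 6.600·√(1 − 0.695) ≈ 3.648
SE_diff = SEM · √2 ≈ 3.648 · 1.414 ≈ 5.159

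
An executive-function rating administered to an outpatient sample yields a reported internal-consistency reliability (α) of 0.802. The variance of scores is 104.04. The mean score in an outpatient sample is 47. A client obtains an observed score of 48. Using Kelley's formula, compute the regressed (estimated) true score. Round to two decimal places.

T̂ = 0.80200(48) + 0.19800(47) ≃ 47.80200

47.80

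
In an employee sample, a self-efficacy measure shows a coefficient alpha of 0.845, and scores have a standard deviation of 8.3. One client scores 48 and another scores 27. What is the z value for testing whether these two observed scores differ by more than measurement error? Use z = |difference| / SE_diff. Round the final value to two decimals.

4.54

The standard error of measurement is 8.300·√(1 − 0.845) ≈ 8.300·0.394 ≈ 3.268.
SE_diff = SEM · √2 ≈ 3.268 · 1.414 ≈ 4.621
z = 21 / 4.621 ≈ 4.544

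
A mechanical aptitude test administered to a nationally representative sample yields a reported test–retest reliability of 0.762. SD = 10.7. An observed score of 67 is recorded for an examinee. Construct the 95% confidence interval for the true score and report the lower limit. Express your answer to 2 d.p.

56.77

SEM = 10.700×√(1 − 0.762) ≃ 5.220
Margin = 1.96 × 5.220 ≃ 10.231
Lower limit = 67 − 10.231 ≃ 56.769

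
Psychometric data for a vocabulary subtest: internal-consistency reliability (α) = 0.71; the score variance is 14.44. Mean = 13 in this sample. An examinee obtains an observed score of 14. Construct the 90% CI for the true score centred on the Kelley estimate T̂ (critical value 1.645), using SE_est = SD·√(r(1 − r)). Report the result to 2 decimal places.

SD = √14.44 ≈ 3.80000
Estimated true score = 0.71000×14 + (1 − 0.71000)×13 ≈ 13.71000
SE_est = 3.80000·√[r(1 − r)] ≈ 1.72430
CI = 13.71000 ± 1.645 × 1.72430 → [10.87353, 16.54647]

[10.87, 16.55]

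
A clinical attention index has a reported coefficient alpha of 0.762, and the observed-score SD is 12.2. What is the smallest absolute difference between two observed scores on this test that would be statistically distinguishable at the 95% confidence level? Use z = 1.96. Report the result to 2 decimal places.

SEM = 12.200 * √(1 − 0.762) = 12.200 * √0.238 ≃ 12.200 * 0.488 ≃ 5.952
Standard error of the difference = 5.952·√2 ≃ 8.417
Smallest detectable difference = 1.96*8.417 ≃ 16.498

16.50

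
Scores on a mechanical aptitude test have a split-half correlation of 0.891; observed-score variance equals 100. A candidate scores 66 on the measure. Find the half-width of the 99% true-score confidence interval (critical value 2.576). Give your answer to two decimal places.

σ = 100^(1/2) = 10.00000
r_full = 2·0.891 / (1 + 0.891) ≈ 0.94236
SEM = 10.00000 × √(1 − 0.94236) = 10.00000 × √0.05764 ≈ 10.00000 × 0.24009 ≈ 2.40086
Margin = 2.576 × 2.40086 ≈ 6.18462

6.18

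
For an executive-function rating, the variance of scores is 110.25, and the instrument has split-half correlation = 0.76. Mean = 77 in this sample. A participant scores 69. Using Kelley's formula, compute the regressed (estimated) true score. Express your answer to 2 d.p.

r_full = 2·0.76 / (1 + 0.76) ≃ 0.86364
Estimated true score = 0.86364*69 + (1 − 0.86364)*77 ≃ 70.09091

70.09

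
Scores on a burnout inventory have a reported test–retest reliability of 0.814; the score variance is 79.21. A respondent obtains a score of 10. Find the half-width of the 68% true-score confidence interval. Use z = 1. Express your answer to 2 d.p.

SD = √79.21 = 8.900
SEM = 8.900 · √(1 − 0.814) = 8.900 · √0.186 ≈ 8.900 · 0.431 ≈ 3.838
1 · SEM ≈ 3.838

3.84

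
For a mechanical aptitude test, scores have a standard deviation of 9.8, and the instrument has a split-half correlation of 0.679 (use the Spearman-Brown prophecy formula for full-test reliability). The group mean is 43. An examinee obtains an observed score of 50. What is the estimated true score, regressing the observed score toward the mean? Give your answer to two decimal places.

Spearman-Brown: r = 2(0.679) / (1 + 0.679) = 1.35800 / 1.67900 ≈ 0.80881
T̂ = r·X + (1 − r)·M = 0.80881×50 + 0.19119×43 ≈ 40.44074 + 8.22096 ≈ 48.66170

48.66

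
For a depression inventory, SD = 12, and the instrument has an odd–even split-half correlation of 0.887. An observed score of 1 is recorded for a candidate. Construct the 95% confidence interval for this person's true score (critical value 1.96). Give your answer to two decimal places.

[-4.76, 6.76]

Spearman-Brown: r = 2(0.887) / (1 + 0.887) = 1.7740 / 1.8870 ≃ 0.9401
SEM = 12.0000 × √(1 − 0.9401) = 12.0000 × √0.0599 ≃ 12.0000 × 0.2447 ≃ 2.9365
Half-width = 1.96×2.9365 ≃ 5.7556
Interval: (-4.7556, 6.7556)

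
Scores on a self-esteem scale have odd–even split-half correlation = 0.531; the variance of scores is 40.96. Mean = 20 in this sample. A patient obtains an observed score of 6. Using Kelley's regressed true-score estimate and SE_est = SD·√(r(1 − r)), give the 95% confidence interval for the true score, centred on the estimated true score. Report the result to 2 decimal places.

[4.51, 16.07]

SD = √40.96 ≈ 6.4000
r_full = 2·0.531 / (1 + 0.531) ≈ 0.6937
Estimated true score = 0.6937×6 + (1 − 0.6937)×20 ≈ 10.2887
SE_est = SD × √(r(1 − r)) = 6.4000 × √0.2125 ≈ 6.4000 × 0.4610 ≈ 2.9502
CI = 10.2887 ± 1.96 × 2.9502 → [4.5063, 16.0711]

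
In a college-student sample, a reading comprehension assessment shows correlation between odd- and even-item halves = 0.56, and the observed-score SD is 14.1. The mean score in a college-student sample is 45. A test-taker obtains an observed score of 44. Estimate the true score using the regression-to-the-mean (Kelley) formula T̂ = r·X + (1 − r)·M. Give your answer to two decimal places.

r_full = 2·0.56 / (1 + 0.56) ≈ 0.718
Estimated true score = 0.718×44 + (1 − 0.718)×45 ≈ 44.282

44.28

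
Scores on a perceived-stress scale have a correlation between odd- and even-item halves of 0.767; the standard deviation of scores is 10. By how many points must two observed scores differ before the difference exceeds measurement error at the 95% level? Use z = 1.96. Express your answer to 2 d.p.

10.07

Spearman-Brown: r = 2(0.767) / (1 + 0.767) = 1.5340 / 1.7670 ≃ 0.8681
SEM = 10.0000 × √(1 − 0.8681) = 10.0000 × √0.1319 ≃ 10.0000 × 0.3631 ≃ 3.6313
SE_diff = SEM × √2 ≃ 3.6313 × 1.4142 ≃ 5.1354
Minimum reliable difference = 1.96 × SE_diff ≃ 1.96 × 5.1354 ≃ 10.0654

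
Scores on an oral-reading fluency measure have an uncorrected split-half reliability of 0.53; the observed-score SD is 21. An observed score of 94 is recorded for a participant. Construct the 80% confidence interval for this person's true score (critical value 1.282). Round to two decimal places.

[79.08, 108.92]

r_full = 2·0.53 / (1 + 0.53) ≈ 0.693
SEM = 21.000 · √(1 − 0.693) = 21.000 · √0.307 ≈ 21.000 · 0.554 ≈ 11.639
1.282 · SEM ≈ 14.921
80% CI: 94 ± 14.921 = [79.079, 108.921]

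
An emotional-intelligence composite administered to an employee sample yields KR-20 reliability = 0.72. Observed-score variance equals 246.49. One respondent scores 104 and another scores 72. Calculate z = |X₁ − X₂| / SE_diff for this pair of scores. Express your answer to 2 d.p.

SD = √246.49 = 15.7000
SEM = 15.7000 × √(1 − 0.7200) = 15.7000 × √0.2800 ≈ 15.7000 × 0.5292 ≈ 8.3077
SE_diff = SEM × √2 ≈ 8.3077 × 1.4142 ≈ 11.7488
z = |104 − 72| / 11.7488 = 32 / 11.7488 ≈ 2.7237

2.72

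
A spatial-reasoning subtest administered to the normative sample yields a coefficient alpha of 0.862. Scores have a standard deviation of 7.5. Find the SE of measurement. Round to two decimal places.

2.79

The standard error of measurement is 7.5000*√(1 − 0.8620) ≈ 7.5000*0.3715 ≈ 2.7861.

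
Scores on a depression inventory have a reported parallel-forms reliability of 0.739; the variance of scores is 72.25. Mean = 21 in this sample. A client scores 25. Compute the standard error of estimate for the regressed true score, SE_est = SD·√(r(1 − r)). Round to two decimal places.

SD = √72.25 = 8.500
SE_est = 8.500·√[r(1 − r)] ≃ 3.733

3.73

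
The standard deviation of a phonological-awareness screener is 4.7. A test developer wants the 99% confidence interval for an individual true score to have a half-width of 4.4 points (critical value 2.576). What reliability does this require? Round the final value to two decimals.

0.87

SEM needed = half-width / z = 4.4/2.576 ≈ 1.708
r = 1 − (SEM / SD)² = 1 − (1.708 / 4.7)² ≈ 1 − 0.132 ≈ 0.868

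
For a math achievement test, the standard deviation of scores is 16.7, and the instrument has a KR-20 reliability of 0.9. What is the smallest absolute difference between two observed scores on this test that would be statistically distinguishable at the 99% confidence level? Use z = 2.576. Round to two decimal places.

19.24

The standard error of measurement is 16.7000·√(1 − 0.9000) ≈ 16.7000·0.3162 ≈ 5.2810.
Standard error of the difference = 5.2810·√2 ≈ 7.4685
Smallest detectable difference = 2.576·7.4685 ≈ 19.2388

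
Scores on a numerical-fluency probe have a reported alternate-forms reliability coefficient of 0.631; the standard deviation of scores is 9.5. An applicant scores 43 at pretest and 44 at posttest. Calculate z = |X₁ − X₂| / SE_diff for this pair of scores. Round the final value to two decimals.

SEM = 9.5000*√(1 − 0.6310) ≃ 5.7708
Standard error of the difference = 5.7708·√2 ≃ 8.1612
z = |43 − 44| / 8.1612 = 1 / 8.1612 ≃ 0.1225

0.12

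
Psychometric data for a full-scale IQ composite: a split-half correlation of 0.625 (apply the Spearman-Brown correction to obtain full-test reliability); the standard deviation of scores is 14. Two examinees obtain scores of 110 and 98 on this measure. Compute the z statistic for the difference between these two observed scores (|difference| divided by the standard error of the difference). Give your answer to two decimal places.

1.26

Full-length reliability (Spearman-Brown) = 2(0.625)/(1+0.625) ≈ 0.769
SEM = 14.000 · √(1 − 0.769) = 14.000 · √0.231 ≈ 14.000 · 0.480 ≈ 6.725
SE_diff = SEM · √2 ≈ 6.725 · 1.414 ≈ 9.511
z = |110 − 98| / 9.511 = 12 / 9.511 ≈ 1.262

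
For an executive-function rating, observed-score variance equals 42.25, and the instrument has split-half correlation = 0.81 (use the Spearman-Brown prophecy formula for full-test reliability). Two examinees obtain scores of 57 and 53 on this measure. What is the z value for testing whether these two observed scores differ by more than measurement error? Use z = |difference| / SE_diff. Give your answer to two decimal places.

1.34

SD = √42.25 ≈ 6.50000
Full-length reliability (Spearman-Brown) = 2(0.81)/(1+0.81) ≈ 0.89503
SEM = 6.50000×√(1 − 0.89503) ≈ 2.10596
SE_diff = SEM × √2 ≈ 2.10596 × 1.41421 ≈ 2.97828
z = |57 − 53| / 2.97828 = 4 / 2.97828 ≈ 1.34306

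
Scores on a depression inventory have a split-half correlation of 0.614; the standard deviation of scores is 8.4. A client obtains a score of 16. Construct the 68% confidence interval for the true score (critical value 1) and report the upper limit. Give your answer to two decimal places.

20.11

r_full = 2·0.614 / (1 + 0.614) ≈ 0.761
The standard error of measurement is 8.400*√(1 − 0.761) ≈ 8.400*0.489 ≈ 4.108.
Margin = 1 * 4.108 ≈ 4.108
Upper limit = 16 + 4.108 ≈ 20.108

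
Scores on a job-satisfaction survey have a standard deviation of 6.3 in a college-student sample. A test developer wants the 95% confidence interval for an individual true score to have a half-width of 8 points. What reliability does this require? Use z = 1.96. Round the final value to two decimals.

SEM needed = half-width / z = 8/1.96 ≈ 4.082
r = 1 − (4.082/6.3)² ≈ 1 − 0.420 ≈ 0.580

0.58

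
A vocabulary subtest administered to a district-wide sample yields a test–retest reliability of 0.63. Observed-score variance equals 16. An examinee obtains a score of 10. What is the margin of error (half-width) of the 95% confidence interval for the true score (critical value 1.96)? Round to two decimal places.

4.77

SD = √16 = 4.000
SEM = 4.000 × √(1 − 0.630) = 4.000 × √0.370 ≈ 4.000 × 0.608 ≈ 2.433
Half-width = 1.96×2.433 ≈ 4.769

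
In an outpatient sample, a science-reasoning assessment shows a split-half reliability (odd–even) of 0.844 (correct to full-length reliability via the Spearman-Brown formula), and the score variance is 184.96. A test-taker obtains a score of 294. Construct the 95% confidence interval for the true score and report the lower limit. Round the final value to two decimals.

286.25

SD = √184.96 = 13.600
Full-length reliability (Spearman-Brown) = 2(0.844)/(1+0.844) ≈ 0.915
SEM = 13.600 × √(1 − 0.915) = 13.600 × √0.085 ≈ 13.600 × 0.291 ≈ 3.956
Margin = 1.96 × 3.956 ≈ 7.753
Lower limit = 294 − 7.753 ≈ 286.247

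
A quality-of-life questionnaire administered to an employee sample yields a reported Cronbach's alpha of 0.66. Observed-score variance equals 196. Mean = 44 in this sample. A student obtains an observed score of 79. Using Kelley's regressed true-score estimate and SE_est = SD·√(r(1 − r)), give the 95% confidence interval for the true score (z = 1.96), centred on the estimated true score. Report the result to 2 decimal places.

[54.10, 80.10]

SD = √196 = 14.000
T̂ = 0.660(79) + 0.340(44) ≈ 67.100
SE_est = 14.000·√(0.660·0.340) ≈ 6.632
CI = 67.100 ± 1.96 · 6.632 → [54.101, 80.099]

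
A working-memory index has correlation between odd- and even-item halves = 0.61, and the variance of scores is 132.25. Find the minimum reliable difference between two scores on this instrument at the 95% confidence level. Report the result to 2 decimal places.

15.69

SD = √132.25 = 11.50000
Spearman-Brown: r = 2(0.61) / (1 + 0.61) = 1.22000 / 1.61000 ≈ 0.75776
SEM = 11.50000·√(1 − 0.75776) ≈ 5.66001
SE_diff = √2 · SEM ≈ 8.00446
Smallest detectable difference = 1.96·8.00446 ≈ 15.68875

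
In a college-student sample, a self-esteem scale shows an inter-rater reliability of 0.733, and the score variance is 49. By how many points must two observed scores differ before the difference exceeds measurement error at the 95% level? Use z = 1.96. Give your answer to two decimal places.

SD = √49 ≃ 7.000
SEM = 7.000 * √(1 − 0.733) = 7.000 * √0.267 ≃ 7.000 * 0.517 ≃ 3.617
SE_diff = √2 * SEM ≃ 5.115
Minimum reliable difference = 1.96 * SE_diff ≃ 1.96 * 5.115 ≃ 10.026

10.03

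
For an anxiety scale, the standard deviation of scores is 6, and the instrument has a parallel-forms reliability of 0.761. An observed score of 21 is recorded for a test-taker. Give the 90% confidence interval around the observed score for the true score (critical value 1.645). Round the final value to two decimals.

[16.17, 25.83]

SEM = 6.0000 × √(1 − 0.7610) = 6.0000 × √0.2390 ≈ 6.0000 × 0.4889 ≈ 2.9333
Half-width = 1.645×2.9333 ≈ 4.8252
90% CI: 21 ± 4.8252 = [16.1748, 25.8252]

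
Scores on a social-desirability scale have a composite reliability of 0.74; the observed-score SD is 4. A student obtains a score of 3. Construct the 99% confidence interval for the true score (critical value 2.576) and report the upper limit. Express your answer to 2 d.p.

8.25

SEM = 4.00000*√(1 − 0.74000) ≈ 2.03961
2.576 * SEM ≈ 5.25403
Upper limit = 3 + 5.25403 ≈ 8.25403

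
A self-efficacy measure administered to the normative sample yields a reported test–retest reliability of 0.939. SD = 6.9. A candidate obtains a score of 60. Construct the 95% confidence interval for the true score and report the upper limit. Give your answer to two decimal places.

63.34

SEM = 6.9000 * √(1 − 0.9390) = 6.9000 * √0.0610 ≈ 6.9000 * 0.2470 ≈ 1.7042
Half-width = 1.96*1.7042 ≈ 3.3402
Upper limit = 60 + 3.3402 ≈ 63.3402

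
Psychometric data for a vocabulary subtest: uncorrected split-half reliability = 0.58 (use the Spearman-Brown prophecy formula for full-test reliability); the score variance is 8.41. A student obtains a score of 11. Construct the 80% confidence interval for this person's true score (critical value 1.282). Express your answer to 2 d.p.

[9.08, 12.92]

SD = √8.41 ≈ 2.90000
Spearman-Brown: r = 2(0.58) / (1 + 0.58) = 1.16000 / 1.58000 ≈ 0.73418
SEM = 2.90000 · √(1 − 0.73418) = 2.90000 · √0.26582 ≈ 2.90000 · 0.51558 ≈ 1.49518
1.282 · SEM ≈ 1.91682
80% CI: 11 ± 1.91682 = [9.08318, 12.91682]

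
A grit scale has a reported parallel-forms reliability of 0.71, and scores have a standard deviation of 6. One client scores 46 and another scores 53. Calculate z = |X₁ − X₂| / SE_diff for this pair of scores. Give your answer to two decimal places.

SEM = 6.000 * √(1 − 0.710) = 6.000 * √0.290 ≈ 6.000 * 0.539 ≈ 3.231
Standard error of the difference = 3.231·√2 ≈ 4.569
z = 7 / 4.569 ≈ 1.532

1.53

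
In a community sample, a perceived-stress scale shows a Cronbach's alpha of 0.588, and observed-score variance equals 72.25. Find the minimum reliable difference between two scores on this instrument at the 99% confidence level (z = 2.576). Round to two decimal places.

σ = 72.25^(1/2) = 8.5000
SEM = 8.5000 × √(1 − 0.5880) = 8.5000 × √0.4120 ≃ 8.5000 × 0.6419 ≃ 5.4559
SE_diff = √2 × SEM ≃ 7.7158
Smallest detectable difference = 2.576×7.7158 ≃ 19.8760

19.88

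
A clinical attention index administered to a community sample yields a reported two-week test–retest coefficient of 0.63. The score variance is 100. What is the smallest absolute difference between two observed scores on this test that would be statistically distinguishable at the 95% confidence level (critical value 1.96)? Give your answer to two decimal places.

16.86

SD = √100 = 10.0000
The standard error of measurement is 10.0000*√(1 − 0.6300) ≃ 10.0000*0.6083 ≃ 6.0828.
SE_diff = SEM * √2 ≃ 6.0828 * 1.4142 ≃ 8.6023
Minimum reliable difference = 1.96 * SE_diff ≃ 1.96 * 8.6023 ≃ 16.8606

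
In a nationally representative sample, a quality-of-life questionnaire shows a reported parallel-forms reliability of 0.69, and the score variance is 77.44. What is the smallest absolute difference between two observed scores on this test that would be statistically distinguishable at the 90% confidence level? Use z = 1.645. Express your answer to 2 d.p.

11.40

SD = √77.44 = 8.8000
SEM = 8.8000 · √(1 − 0.6900) = 8.8000 · √0.3100 ≈ 8.8000 · 0.5568 ≈ 4.8996
SE_diff = SEM · √2 ≈ 4.8996 · 1.4142 ≈ 6.9291
Smallest detectable difference = 1.645·6.9291 ≈ 11.3984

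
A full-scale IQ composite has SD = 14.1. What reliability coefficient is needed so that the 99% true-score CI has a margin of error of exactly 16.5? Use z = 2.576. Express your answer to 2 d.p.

Required SEM = 16.5 / 2.576 ≃ 6.4053
r = 1 − (SEM / SD)² = 1 − (6.4053 / 14.1)² ≃ 1 − 0.2064 ≃ 0.7936

0.79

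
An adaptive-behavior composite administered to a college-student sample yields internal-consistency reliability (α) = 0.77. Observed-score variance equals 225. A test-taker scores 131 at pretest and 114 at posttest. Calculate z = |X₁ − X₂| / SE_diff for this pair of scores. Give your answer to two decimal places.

1.67

SD = √225 ≈ 15.000
SEM = 15.000 · √(1 − 0.770) = 15.000 · √0.230 ≈ 15.000 · 0.480 ≈ 7.194
SE_diff = SEM · √2 ≈ 7.194 · 1.414 ≈ 10.173
z = |131 − 114| / 10.173 = 17 / 10.173 ≈ 1.671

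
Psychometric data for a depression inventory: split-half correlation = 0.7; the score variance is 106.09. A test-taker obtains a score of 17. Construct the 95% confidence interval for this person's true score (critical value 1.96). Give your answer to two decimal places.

[8.52, 25.48]

σ = 106.09^(1/2) = 10.300
Spearman-Brown: r = 2(0.7) / (1 + 0.7) = 1.400 / 1.700 ≃ 0.824
SEM = 10.300 × √(1 − 0.824) = 10.300 × √0.176 ≃ 10.300 × 0.420 ≃ 4.327
1.96 × SEM ≃ 8.481
CI = 17 ± 8.481 → [8.519, 25.481]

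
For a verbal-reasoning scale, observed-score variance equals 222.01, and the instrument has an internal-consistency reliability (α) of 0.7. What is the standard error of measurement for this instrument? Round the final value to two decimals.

8.16

σ = 222.01^(1/2) = 14.900
SEM = 14.900 × √(1 − 0.700) = 14.900 × √0.300 ≈ 14.900 × 0.548 ≈ 8.161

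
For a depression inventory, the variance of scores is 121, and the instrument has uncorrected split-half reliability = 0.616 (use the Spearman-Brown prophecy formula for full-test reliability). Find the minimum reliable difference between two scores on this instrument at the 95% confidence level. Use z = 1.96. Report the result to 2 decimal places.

14.86

SD = √121 ≃ 11.000
Full-length reliability (Spearman-Brown) = 2(0.616)/(1+0.616) ≃ 0.762
The standard error of measurement is 11.000*√(1 − 0.762) ≃ 11.000*0.487 ≃ 5.362.
SE_diff = √2 * SEM ≃ 7.583
Minimum reliable difference = 1.96 * SE_diff ≃ 1.96 * 7.583 ≃ 14.863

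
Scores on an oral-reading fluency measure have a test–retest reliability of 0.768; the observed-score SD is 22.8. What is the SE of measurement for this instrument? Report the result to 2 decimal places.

The standard error of measurement is 22.8000×√(1 − 0.7680) ≈ 22.8000×0.4817 ≈ 10.9819.

10.98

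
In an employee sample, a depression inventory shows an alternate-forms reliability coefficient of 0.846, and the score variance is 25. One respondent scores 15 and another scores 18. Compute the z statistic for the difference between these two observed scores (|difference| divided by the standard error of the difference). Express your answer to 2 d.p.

SD = √25 = 5.000
The standard error of measurement is 5.000·√(1 − 0.846) ≃ 5.000·0.392 ≃ 1.962.
SE_diff = √2 · SEM ≃ 2.775
z = |15 − 18| / 2.775 = 3 / 2.775 ≃ 1.081

1.08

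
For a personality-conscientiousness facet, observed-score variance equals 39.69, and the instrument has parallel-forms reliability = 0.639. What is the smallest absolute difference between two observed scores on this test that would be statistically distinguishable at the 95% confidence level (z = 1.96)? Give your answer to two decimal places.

10.49

σ = 39.69^(1/2) = 6.300
SEM = 6.300 × √(1 − 0.639) = 6.300 × √0.361 ≈ 6.300 × 0.601 ≈ 3.785
SE_diff = SEM × √2 ≈ 3.785 × 1.414 ≈ 5.353
Smallest detectable difference = 1.96×5.353 ≈ 10.492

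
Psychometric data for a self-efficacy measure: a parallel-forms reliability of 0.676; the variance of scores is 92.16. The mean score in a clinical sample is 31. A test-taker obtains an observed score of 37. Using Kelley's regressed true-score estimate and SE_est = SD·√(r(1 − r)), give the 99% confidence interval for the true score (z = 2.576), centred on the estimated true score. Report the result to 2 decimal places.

[23.48, 46.63]

SD = √92.16 ≈ 9.6000
T̂ = r·X + (1 − r)·M = 0.6760·37 + 0.3240·31 = 25.0120 + 10.0440 ≈ 35.0560
SE_est = SD · √(r(1 − r)) = 9.6000 · √0.2190 ≈ 9.6000 · 0.4680 ≈ 4.4928
CI = 35.0560 ± 2.576 · 4.4928 → [23.4825, 46.6295]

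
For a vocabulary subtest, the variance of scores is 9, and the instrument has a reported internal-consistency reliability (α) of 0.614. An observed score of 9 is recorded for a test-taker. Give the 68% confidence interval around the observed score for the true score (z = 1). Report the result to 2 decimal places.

[7.14, 10.86]

σ = 9^(1/2) = 3.00000
The standard error of measurement is 3.00000×√(1 − 0.61400) ≈ 3.00000×0.62129 ≈ 1.86387.
1 × SEM ≈ 1.86387
68% CI: 9 ± 1.86387 = [7.13613, 10.86387]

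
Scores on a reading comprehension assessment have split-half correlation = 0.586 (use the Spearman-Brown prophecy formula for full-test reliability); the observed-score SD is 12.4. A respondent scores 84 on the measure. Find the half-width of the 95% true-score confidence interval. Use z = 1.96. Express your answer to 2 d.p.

12.42

Spearman-Brown: r = 2(0.586) / (1 + 0.586) = 1.172 / 1.586 ≈ 0.739
The standard error of measurement is 12.400*√(1 − 0.739) ≈ 12.400*0.511 ≈ 6.335.
Margin = 1.96 * 6.335 ≈ 12.417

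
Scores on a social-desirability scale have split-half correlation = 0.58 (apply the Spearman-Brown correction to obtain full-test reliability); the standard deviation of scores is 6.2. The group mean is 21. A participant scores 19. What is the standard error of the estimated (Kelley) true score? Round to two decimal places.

2.74

Spearman-Brown: r = 2(0.58) / (1 + 0.58) = 1.160 / 1.580 ≃ 0.734
SE_est = 6.200·√[r(1 − r)] ≃ 2.739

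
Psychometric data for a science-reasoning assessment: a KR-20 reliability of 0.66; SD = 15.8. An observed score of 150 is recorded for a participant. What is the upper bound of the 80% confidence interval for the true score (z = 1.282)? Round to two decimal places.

SEM = 15.80000·√(1 − 0.66000) ≈ 9.21290
Margin = 1.282 · 9.21290 ≈ 11.81094
Upper limit = 150 + 11.81094 ≈ 161.81094

161.81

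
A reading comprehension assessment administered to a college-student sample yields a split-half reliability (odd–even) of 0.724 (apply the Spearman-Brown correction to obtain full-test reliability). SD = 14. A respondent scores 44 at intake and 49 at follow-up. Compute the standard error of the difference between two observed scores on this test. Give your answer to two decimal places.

Spearman-Brown: r = 2(0.724) / (1 + 0.724) = 1.4480 / 1.7240 ≃ 0.8399
SEM = 14.0000 · √(1 − 0.8399) = 14.0000 · √0.1601 ≃ 14.0000 · 0.4001 ≃ 5.6016
Standard error of the difference = 5.6016·√2 ≃ 7.9219

7.92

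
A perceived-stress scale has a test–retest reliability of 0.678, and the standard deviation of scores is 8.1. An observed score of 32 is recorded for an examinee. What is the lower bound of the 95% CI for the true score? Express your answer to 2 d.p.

22.99

SEM = 8.1000 · √(1 − 0.6780) = 8.1000 · √0.3220 ≈ 8.1000 · 0.5675 ≈ 4.5963
Half-width = 1.96·4.5963 ≈ 9.0088
Lower limit = 32 − 9.0088 ≈ 22.9912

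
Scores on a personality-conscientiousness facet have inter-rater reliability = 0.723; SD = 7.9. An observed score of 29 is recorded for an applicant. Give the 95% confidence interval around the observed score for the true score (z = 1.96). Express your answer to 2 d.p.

SEM = 7.9000*√(1 − 0.7230) ≈ 4.1578
Margin = 1.96 * 4.1578 ≈ 8.1494
95% CI: 29 ± 8.1494 = [20.8506, 37.1494]

[20.85, 37.15]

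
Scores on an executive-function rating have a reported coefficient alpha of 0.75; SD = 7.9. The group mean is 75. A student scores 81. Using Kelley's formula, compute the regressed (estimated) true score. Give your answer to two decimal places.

79.50

Estimated true score = 0.7500×81 + (1 − 0.7500)×75 ≈ 79.5000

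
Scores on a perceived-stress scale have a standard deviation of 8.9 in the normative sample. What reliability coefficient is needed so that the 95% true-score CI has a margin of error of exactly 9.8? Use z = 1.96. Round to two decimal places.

Required SEM = 9.8 / 1.96 ≈ 5.00000
r = 1 − (5.00000/8.9)² ≈ 1 − 0.31562 ≈ 0.68438

0.68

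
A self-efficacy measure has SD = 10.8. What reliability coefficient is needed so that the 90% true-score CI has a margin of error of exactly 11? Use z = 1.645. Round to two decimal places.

SEM needed = half-width / z = 11/1.645 ≈ 6.6869
r = 1 − (SEM / SD)² = 1 − (6.6869 / 10.8)² ≈ 1 − 0.3834 ≈ 0.6166

0.62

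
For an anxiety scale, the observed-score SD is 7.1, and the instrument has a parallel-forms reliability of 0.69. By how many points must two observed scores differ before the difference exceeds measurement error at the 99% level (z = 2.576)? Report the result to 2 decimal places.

14.40

The standard error of measurement is 7.100*√(1 − 0.690) ≈ 7.100*0.557 ≈ 3.953.
SE_diff = SEM * √2 ≈ 3.953 * 1.414 ≈ 5.591
Minimum reliable difference = 2.576 * SE_diff ≈ 2.576 * 5.591 ≈ 14.401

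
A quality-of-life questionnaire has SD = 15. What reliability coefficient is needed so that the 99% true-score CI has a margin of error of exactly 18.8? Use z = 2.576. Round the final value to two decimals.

Required SEM = 18.8 / 2.576 ≈ 7.2981
r = 1 − (SEM / SD)² = 1 − (7.2981 / 15)² ≈ 1 − 0.2367 ≈ 0.7633

0.76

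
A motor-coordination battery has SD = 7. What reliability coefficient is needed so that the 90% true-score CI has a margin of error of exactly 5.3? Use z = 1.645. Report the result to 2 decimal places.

Required SEM = 5.3 / 1.645 ≃ 3.2219
r = 1 − (3.2219/7)² ≃ 1 − 0.2118 ≃ 0.7882

0.79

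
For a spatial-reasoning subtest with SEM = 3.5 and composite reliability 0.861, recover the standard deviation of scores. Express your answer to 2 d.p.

9.39

SD = SEM / √(1 − r) = 3.5 / √0.13900 ≃ 3.5 / 0.37283 ≃ 9.38773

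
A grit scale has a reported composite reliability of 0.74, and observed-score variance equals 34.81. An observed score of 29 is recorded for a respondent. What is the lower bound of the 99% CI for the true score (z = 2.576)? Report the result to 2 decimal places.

21.25

SD = √34.81 = 5.90000
SEM = 5.90000×√(1 − 0.74000) ≃ 3.00842
Margin = 2.576 × 3.00842 ≃ 7.74969
Lower bound: 29 − 7.74969 = 21.25031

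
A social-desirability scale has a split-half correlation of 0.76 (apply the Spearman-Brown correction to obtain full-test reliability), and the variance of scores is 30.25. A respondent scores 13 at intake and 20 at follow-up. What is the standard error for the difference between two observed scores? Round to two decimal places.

SD = √30.25 = 5.500
Full-length reliability (Spearman-Brown) = 2(0.76)/(1+0.76) ≈ 0.864
SEM = 5.500 × √(1 − 0.864) = 5.500 × √0.136 ≈ 5.500 × 0.369 ≈ 2.031
Standard error of the difference = 2.031·√2 ≈ 2.872

2.87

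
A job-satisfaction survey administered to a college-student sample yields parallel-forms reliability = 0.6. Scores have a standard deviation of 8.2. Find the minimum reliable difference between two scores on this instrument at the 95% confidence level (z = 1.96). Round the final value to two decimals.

SEM = 8.2000*√(1 − 0.6000) ≃ 5.1861
SE_diff = SEM * √2 ≃ 5.1861 * 1.4142 ≃ 7.3343
Minimum reliable difference = 1.96 * SE_diff ≃ 1.96 * 7.3343 ≃ 14.3752

14.38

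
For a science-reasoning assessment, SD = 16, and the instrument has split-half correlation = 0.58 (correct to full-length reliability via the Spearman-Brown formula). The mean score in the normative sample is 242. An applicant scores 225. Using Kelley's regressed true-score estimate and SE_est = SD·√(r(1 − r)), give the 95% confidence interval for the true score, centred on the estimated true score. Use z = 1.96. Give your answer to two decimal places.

Spearman-Brown: r = 2(0.58) / (1 + 0.58) = 1.160 / 1.580 ≈ 0.734
T̂ = 0.734(225) + 0.266(242) ≈ 229.519
SE_est = SD × √(r(1 − r)) = 16.000 × √0.195 ≈ 16.000 × 0.442 ≈ 7.068
CI = 229.519 ± 1.96 × 7.068 → [215.665, 243.373]

[215.67, 243.37]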